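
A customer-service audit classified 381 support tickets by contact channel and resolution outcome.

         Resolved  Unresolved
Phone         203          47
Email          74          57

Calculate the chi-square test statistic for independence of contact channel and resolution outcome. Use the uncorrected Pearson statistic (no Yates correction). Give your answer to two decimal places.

26.45

Row totals: 250, 131. Column totals: 277, 104. Grand total N = 381.
Expected counts (row total × column total / N):
  Phone, Resolved: 250×277/381 = 181.759
  Phone, Unresolved: 250×104/381 = 68.241
  Email, Resolved: 131×277/381 = 95.241
  Email, Unresolved: 131×104/381 = 35.759
Contributions (O − E)²/E:
  (203 − 181.759)²/181.759 = 2.4823
  (47 − 68.241)²/68.241 = 6.6116
  (74 − 95.241)²/95.241 = 4.7372
  (57 − 35.759)²/35.759 = 12.6172
χ² = 2.4823 + 6.6116 + 4.7372 + 12.6172 = 26.45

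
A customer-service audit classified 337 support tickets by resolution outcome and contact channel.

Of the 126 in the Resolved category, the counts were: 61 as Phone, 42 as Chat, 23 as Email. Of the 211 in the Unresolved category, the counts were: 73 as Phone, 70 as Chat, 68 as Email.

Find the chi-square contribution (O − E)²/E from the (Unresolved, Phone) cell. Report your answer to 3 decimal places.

1.416

Row total (Unresolved) = 211; column total (Phone) = 134; N = 337.
Expected count E = 211 × 134 / 337 = 83.8991.
Contribution = (O − E)²/E = (73 − 83.8991)² / 83.8991 = 1.416.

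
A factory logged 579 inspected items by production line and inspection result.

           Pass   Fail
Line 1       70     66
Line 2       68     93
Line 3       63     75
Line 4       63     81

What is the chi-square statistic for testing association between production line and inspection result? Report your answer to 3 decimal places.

2.823

Row totals: 136, 161, 138, 144. Column totals: 264, 315. Grand total N = 579.
Expected counts (row total × column total / N):
  Line 1, Pass: 136×264/579 = 62.0104
  Line 1, Fail: 136×315/579 = 73.9896
  Line 2, Pass: 161×264/579 = 73.4093
  Line 2, Fail: 161×315/579 = 87.5907
  Line 3, Pass: 138×264/579 = 62.9223
  Line 3, Fail: 138×315/579 = 75.0777
  Line 4, Pass: 144×264/579 = 65.6580
  Line 4, Fail: 144×315/579 = 78.3420
Contributions (O − E)²/E:
  (70 − 62.0104)²/62.0104 = 1.0294
  (66 − 73.9896)²/73.9896 = 0.8627
  (68 − 73.4093)²/73.4093 = 0.3986
  (93 − 87.5907)²/87.5907 = 0.3341
  (63 − 62.9223)²/62.9223 = 0.0001
  (75 − 75.0777)²/75.0777 = 0.0001
  (63 − 65.6580)²/65.6580 = 0.1076
  (81 − 78.3420)²/78.3420 = 0.0902
χ² = 1.0294 + 0.8627 + 0.3986 + 0.3341 + 0.0001 + 0.0001 + 0.1076 + 0.0902 = 2.823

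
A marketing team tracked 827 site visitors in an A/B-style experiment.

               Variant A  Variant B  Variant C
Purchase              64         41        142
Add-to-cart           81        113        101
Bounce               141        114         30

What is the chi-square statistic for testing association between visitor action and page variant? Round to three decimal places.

143.877

Row totals: 247, 295, 285. Column totals: 286, 268, 273. Grand total N = 827.
Expected counts (row total × column total / N):
  Purchase, Variant A: 247×286/827 = 85.41959
  Purchase, Variant B: 247×268/827 = 80.04353
  Purchase, Variant C: 247×273/827 = 81.53688
  Add-to-cart, Variant A: 295×286/827 = 102.01935
  Add-to-cart, Variant B: 295×268/827 = 95.59855
  Add-to-cart, Variant C: 295×273/827 = 97.38210
  Bounce, Variant A: 285×286/827 = 98.56106
  Bounce, Variant B: 285×268/827 = 92.35792
  Bounce, Variant C: 285×273/827 = 94.08102
Contributions (O − E)²/E:
  (64 − 85.41959)²/85.41959 = 5.3711
  (41 − 80.04353)²/80.04353 = 19.0446
  (142 − 81.53688)²/81.53688 = 44.8360
  (81 − 102.01935)²/102.01935 = 4.3307
  (113 − 95.59855)²/95.59855 = 3.1675
  (101 − 97.38210)²/97.38210 = 0.1344
  (141 − 98.56106)²/98.56106 = 18.2736
  (114 − 92.35792)²/92.35792 = 5.0714
  (30 − 94.08102)²/94.08102 = 43.6472
χ² = 5.3711 + 19.0446 + 44.8360 + 4.3307 + 3.1675 + 0.1344 + 18.2736 + 5.0714 + 43.6472 = 143.877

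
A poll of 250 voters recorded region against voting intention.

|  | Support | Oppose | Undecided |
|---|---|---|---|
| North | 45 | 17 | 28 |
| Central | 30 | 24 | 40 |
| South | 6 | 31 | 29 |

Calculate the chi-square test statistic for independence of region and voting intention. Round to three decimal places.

Row totals: 90, 94, 66. Column totals: 81, 72, 97. Grand total N = 250.
Expected counts (row total × column total / N):
  North, Support: 90×81/250 = 29.1600
  North, Oppose: 90×72/250 = 25.9200
  North, Undecided: 90×97/250 = 34.9200
  Central, Support: 94×81/250 = 30.4560
  Central, Oppose: 94×72/250 = 27.0720
  Central, Undecided: 94×97/250 = 36.4720
  South, Support: 66×81/250 = 21.3840
  South, Oppose: 66×72/250 = 19.0080
  South, Undecided: 66×97/250 = 25.6080
Contributions (O − E)²/E:
  (45 − 29.1600)²/29.1600 = 8.6044
  (17 − 25.9200)²/25.9200 = 3.0697
  (28 − 34.9200)²/34.9200 = 1.3713
  (30 − 30.4560)²/30.4560 = 0.0068
  (24 − 27.0720)²/27.0720 = 0.3486
  (40 − 36.4720)²/36.4720 = 0.3413
  (6 − 21.3840)²/21.3840 = 11.0675
  (31 − 19.0080)²/19.0080 = 7.5657
  (29 − 25.6080)²/25.6080 = 0.4493
χ² = 8.6044 + 3.0697 + 1.3713 + 0.0068 + 0.3486 + 0.3413 + 11.0675 + 7.5657 + 0.4493 = 32.825

32.825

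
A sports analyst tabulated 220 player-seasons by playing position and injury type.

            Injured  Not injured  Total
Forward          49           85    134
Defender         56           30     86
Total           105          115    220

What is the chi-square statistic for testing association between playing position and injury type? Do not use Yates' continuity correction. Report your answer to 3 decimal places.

Grand total N = 220.
Expected counts (row total × column total / N):
  Forward, Injured: 134×105/220 = 63.9545
  Forward, Not injured: 134×115/220 = 70.0455
  Defender, Injured: 86×105/220 = 41.0455
  Defender, Not injured: 86×115/220 = 44.9545
Contributions (O − E)²/E:
  (49 − 63.9545)²/63.9545 = 3.4968
  (85 − 70.0455)²/70.0455 = 3.1927
  (56 − 41.0455)²/41.0455 = 5.4485
  (30 − 44.9545)²/44.9545 = 4.9747
χ² = 3.4968 + 3.1927 + 5.4485 + 4.9747 = 17.113

17.113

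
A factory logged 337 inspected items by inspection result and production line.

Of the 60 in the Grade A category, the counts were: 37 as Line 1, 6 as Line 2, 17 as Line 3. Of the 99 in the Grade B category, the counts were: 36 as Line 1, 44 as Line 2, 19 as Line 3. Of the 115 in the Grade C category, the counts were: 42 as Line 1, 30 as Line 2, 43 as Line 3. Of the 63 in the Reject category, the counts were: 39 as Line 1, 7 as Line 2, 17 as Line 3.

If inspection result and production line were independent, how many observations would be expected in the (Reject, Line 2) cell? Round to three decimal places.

16.264

Row total (Reject) = 63; column total (Line 2) = 87; grand total N = 337.
Expected count = (row total × column total) / N = 63 × 87 / 337 = 16.264.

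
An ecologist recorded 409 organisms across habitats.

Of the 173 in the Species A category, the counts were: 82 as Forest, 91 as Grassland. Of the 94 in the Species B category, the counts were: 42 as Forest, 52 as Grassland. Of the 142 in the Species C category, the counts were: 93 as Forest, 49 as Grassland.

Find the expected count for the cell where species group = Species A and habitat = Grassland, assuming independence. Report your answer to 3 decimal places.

Row total (Species A) = 173; column total (Grassland) = 192; grand total N = 409.
Expected count = (row total × column total) / N = 173 × 192 / 409 = 81.213.

81.213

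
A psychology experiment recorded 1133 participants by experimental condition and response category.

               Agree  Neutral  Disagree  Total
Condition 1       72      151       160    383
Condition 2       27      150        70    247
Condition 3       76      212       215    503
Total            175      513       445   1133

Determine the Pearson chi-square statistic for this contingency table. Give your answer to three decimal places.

32.763

Grand total N = 1133.
Expected counts (row total × column total / N):
  Condition 1, Agree: 383×175/1133 = 59.1571
  Condition 1, Neutral: 383×513/1133 = 173.4148
  Condition 1, Disagree: 383×445/1133 = 150.4281
  Condition 2, Agree: 247×175/1133 = 38.1509
  Condition 2, Neutral: 247×513/1133 = 111.8367
  Condition 2, Disagree: 247×445/1133 = 97.0124
  Condition 3, Agree: 503×175/1133 = 77.6920
  Condition 3, Neutral: 503×513/1133 = 227.7485
  Condition 3, Disagree: 503×445/1133 = 197.5596
Contributions (O − E)²/E:
  (72 − 59.1571)²/59.1571 = 2.7882
  (151 − 173.4148)²/173.4148 = 2.8972
  (160 − 150.4281)²/150.4281 = 0.6091
  (27 − 38.1509)²/38.1509 = 3.2592
  (150 − 111.8367)²/111.8367 = 13.0229
  (70 − 97.0124)²/97.0124 = 7.5214
  (76 − 77.6920)²/77.6920 = 0.0368
  (212 − 227.7485)²/227.7485 = 1.0890
  (215 − 197.5596)²/197.5596 = 1.5396
χ² = 2.7882 + 2.8972 + 0.6091 + 3.2592 + 13.0229 + 7.5214 + 0.0368 + 1.0890 + 1.5396 = 32.763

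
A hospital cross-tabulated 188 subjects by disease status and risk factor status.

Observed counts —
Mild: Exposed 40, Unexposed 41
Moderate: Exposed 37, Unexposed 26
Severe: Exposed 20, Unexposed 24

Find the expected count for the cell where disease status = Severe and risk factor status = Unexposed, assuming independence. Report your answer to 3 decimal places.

21.298

Row total (Severe) = 44; column total (Unexposed) = 91; grand total N = 188.
Expected count = (row total × column total) / N = 44 × 91 / 188 = 21.298.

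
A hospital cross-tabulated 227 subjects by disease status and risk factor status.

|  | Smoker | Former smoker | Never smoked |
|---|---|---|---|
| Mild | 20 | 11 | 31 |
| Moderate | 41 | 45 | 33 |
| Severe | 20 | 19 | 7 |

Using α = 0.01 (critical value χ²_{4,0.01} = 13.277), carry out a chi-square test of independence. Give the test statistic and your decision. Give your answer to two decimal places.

18.42; reject H₀

Row totals: 62, 119, 46. Column totals: 81, 75, 71. Grand total N = 227.
Expected counts (row total × column total / N):
  Mild, Smoker: 62×81/227 = 22.123
  Mild, Former smoker: 62×75/227 = 20.485
  Mild, Never smoked: 62×71/227 = 19.392
  Moderate, Smoker: 119×81/227 = 42.463
  Moderate, Former smoker: 119×75/227 = 39.317
  Moderate, Never smoked: 119×71/227 = 37.220
  Severe, Smoker: 46×81/227 = 16.414
  Severe, Former smoker: 46×75/227 = 15.198
  Severe, Never smoked: 46×71/227 = 14.388
Contributions (O − E)²/E:
  (20 − 22.123)²/22.123 = 0.2037
  (11 − 20.485)²/20.485 = 4.3918
  (31 − 19.392)²/19.392 = 6.9485
  (41 − 42.463)²/42.463 = 0.0504
  (45 − 39.317)²/39.317 = 0.8214
  (33 − 37.220)²/37.220 = 0.4785
  (20 − 16.414)²/16.414 = 0.7834
  (19 − 15.198)²/15.198 = 0.9511
  (7 − 14.388)²/14.388 = 3.7936
χ² = 0.2037 + 4.3918 + 6.9485 + 0.0504 + 0.8214 + 0.4785 + 0.7834 + 0.9511 + 3.7936 = 18.42
df = (3−1)(3−1) = 4. Since 18.42 > 13.277, reject the null hypothesis of independence at α = 0.01.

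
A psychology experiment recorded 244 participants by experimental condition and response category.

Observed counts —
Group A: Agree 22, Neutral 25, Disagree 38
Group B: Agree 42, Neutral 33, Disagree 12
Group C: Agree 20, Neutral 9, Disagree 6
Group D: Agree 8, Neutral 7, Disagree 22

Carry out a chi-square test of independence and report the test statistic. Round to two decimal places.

39.75

Row totals: 85, 87, 35, 37. Column totals: 92, 74, 78. Grand total N = 244.
Expected counts (row total × column total / N):
  Group A, Agree: 85×92/244 = 32.049
  Group A, Neutral: 85×74/244 = 25.779
  Group A, Disagree: 85×78/244 = 27.172
  Group B, Agree: 87×92/244 = 32.803
  Group B, Neutral: 87×74/244 = 26.385
  Group B, Disagree: 87×78/244 = 27.811
  Group C, Agree: 35×92/244 = 13.197
  Group C, Neutral: 35×74/244 = 10.615
  Group C, Disagree: 35×78/244 = 11.189
  Group D, Agree: 37×92/244 = 13.951
  Group D, Neutral: 37×74/244 = 11.221
  Group D, Disagree: 37×78/244 = 11.828
Contributions (O − E)²/E:
  (22 − 32.049)²/32.049 = 3.1509
  (25 − 25.779)²/25.779 = 0.0235
  (38 − 27.172)²/27.172 = 4.3149
  (42 − 32.803)²/32.803 = 2.5786
  (33 − 26.385)²/26.385 = 1.6585
  (12 − 27.811)²/27.811 = 8.9888
  (20 − 13.197)²/13.197 = 3.5069
  (9 − 10.615)²/10.615 = 0.2457
  (6 − 11.189)²/11.189 = 2.4064
  (8 − 13.951)²/13.951 = 2.5385
  (7 − 11.221)²/11.221 = 1.5878
  (22 − 11.828)²/11.828 = 8.7479
χ² = 3.1509 + 0.0235 + 4.3149 + 2.5786 + 1.6585 + 8.9888 + 3.5069 + 0.2457 + 2.4064 + 2.5385 + 1.5878 + 8.7479 = 39.75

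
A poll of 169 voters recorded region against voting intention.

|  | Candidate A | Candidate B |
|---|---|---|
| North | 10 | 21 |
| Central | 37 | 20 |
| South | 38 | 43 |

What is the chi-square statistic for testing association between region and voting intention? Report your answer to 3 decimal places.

9.276

Row totals: 31, 57, 81. Column totals: 85, 84. Grand total N = 169.
Expected counts (row total × column total / N):
  North, Candidate A: 31×85/169 = 15.5917
  North, Candidate B: 31×84/169 = 15.4083
  Central, Candidate A: 57×85/169 = 28.6686
  Central, Candidate B: 57×84/169 = 28.3314
  South, Candidate A: 81×85/169 = 40.7396
  South, Candidate B: 81×84/169 = 40.2604
Contributions (O − E)²/E:
  (10 − 15.5917)²/15.5917 = 2.0054
  (21 − 15.4083)²/15.4083 = 2.0292
  (37 − 28.6686)²/28.6686 = 2.4212
  (20 − 28.3314)²/28.3314 = 2.4500
  (38 − 40.7396)²/40.7396 = 0.1842
  (43 − 40.2604)²/40.2604 = 0.1864
χ² = 2.0054 + 2.0292 + 2.4212 + 2.4500 + 0.1842 + 0.1864 = 9.276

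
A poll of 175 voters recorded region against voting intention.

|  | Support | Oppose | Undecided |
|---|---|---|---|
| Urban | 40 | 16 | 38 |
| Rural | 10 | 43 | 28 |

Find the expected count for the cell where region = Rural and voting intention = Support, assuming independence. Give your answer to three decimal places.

23.143

Row total (Rural) = 81; column total (Support) = 50; grand total N = 175.
Expected count = (row total × column total) / N = 81 × 50 / 175 = 23.143.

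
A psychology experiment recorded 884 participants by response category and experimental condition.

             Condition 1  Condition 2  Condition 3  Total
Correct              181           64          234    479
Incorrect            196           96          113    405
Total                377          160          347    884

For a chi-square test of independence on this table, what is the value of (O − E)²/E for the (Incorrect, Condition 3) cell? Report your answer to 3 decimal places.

Row total (Incorrect) = 405; column total (Condition 3) = 347; N = 884.
Expected count E = 405 × 347 / 884 = 158.9762.
Contribution = (O − E)²/E = (113 − 158.9762)² / 158.9762 = 13.296.

13.296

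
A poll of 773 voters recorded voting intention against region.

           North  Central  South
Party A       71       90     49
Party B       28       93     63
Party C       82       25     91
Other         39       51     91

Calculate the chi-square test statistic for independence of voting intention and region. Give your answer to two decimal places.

99.91

Row totals: 210, 184, 198, 181. Column totals: 220, 259, 294. Grand total N = 773.
Expected counts (row total × column total / N):
  Party A, North: 210×220/773 = 59.767
  Party A, Central: 210×259/773 = 70.362
  Party A, South: 210×294/773 = 79.871
  Party B, North: 184×220/773 = 52.367
  Party B, Central: 184×259/773 = 61.651
  Party B, South: 184×294/773 = 69.982
  Party C, North: 198×220/773 = 56.352
  Party C, Central: 198×259/773 = 66.342
  Party C, South: 198×294/773 = 75.307
  Other, North: 181×220/773 = 51.514
  Other, Central: 181×259/773 = 60.646
  Other, South: 181×294/773 = 68.841
Contributions (O − E)²/E:
  (71 − 59.767)²/59.767 = 2.1112
  (90 − 70.362)²/70.362 = 5.4810
  (49 − 79.871)²/79.871 = 11.9320
  (28 − 52.367)²/52.367 = 11.3383
  (93 − 61.651)²/61.651 = 15.9407
  (63 − 69.982)²/69.982 = 0.6966
  (82 − 56.352)²/56.352 = 11.6734
  (25 − 66.342)²/66.342 = 25.7629
  (91 − 75.307)²/75.307 = 3.2702
  (39 − 51.514)²/51.514 = 3.0400
  (51 − 60.646)²/60.646 = 1.5342
  (91 − 68.841)²/68.841 = 7.1327
χ² = 2.1112 + 5.4810 + 11.9320 + 11.3383 + 15.9407 + 0.6966 + 11.6734 + 25.7629 + 3.2702 + 3.0400 + 1.5342 + 7.1327 = 99.91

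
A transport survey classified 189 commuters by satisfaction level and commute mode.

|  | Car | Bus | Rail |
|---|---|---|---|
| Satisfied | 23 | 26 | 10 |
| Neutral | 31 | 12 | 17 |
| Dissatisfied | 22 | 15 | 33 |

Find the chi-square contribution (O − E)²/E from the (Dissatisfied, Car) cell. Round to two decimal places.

1.34

Row total (Dissatisfied) = 70; column total (Car) = 76; N = 189.
Expected count E = 70 × 76 / 189 = 28.148.
Contribution = (O − E)²/E = (22 − 28.148)² / 28.148 = 1.34.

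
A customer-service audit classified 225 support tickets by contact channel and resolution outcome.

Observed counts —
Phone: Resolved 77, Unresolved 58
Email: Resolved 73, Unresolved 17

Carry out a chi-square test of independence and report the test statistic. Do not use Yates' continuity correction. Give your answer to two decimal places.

Row totals: 135, 90. Column totals: 150, 75. Grand total N = 225.
Expected counts (row total × column total / N):
  Phone, Resolved: 135×150/225 = 90.000
  Phone, Unresolved: 135×75/225 = 45.000
  Email, Resolved: 90×150/225 = 60.000
  Email, Unresolved: 90×75/225 = 30.000
Contributions (O − E)²/E:
  (77 − 90.000)²/90.000 = 1.8778
  (58 − 45.000)²/45.000 = 3.7556
  (73 − 60.000)²/60.000 = 2.8167
  (17 − 30.000)²/30.000 = 5.6333
χ² = 1.8778 + 3.7556 + 2.8167 + 5.6333 = 14.08

14.08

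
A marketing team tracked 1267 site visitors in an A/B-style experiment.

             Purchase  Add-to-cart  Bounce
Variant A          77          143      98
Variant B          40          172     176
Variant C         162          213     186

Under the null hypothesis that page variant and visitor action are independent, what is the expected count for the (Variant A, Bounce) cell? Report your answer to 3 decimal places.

Row total (Variant A) = 318; column total (Bounce) = 460; grand total N = 1267.
Expected count = (row total × column total) / N = 318 × 460 / 1267 = 115.454.

115.454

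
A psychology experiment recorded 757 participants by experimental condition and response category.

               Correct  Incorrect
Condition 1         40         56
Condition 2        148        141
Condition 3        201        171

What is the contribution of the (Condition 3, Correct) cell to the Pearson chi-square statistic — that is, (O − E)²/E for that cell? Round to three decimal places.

Row total (Condition 3) = 372; column total (Correct) = 389; N = 757.
Expected count E = 372 × 389 / 757 = 191.1598.
Contribution = (O − E)²/E = (201 − 191.1598)² / 191.1598 = 0.507.

0.507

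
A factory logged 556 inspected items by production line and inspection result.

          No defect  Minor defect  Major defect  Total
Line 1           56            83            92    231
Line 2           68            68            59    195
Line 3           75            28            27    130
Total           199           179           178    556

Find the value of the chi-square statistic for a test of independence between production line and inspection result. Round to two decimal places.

Grand total N = 556.
Expected counts (row total × column total / N):
  Line 1, No defect: 231×199/556 = 82.6781
  Line 1, Minor defect: 231×179/556 = 74.3687
  Line 1, Major defect: 231×178/556 = 73.9532
  Line 2, No defect: 195×199/556 = 69.7932
  Line 2, Minor defect: 195×179/556 = 62.7788
  Line 2, Major defect: 195×178/556 = 62.4281
  Line 3, No defect: 130×199/556 = 46.5288
  Line 3, Minor defect: 130×179/556 = 41.8525
  Line 3, Major defect: 130×178/556 = 41.6187
Contributions (O − E)²/E:
  (56 − 82.6781)²/82.6781 = 8.6083
  (83 − 74.3687)²/74.3687 = 1.0018
  (92 − 73.9532)²/73.9532 = 4.4040
  (68 − 69.7932)²/69.7932 = 0.0461
  (68 − 62.7788)²/62.7788 = 0.4342
  (59 − 62.4281)²/62.4281 = 0.1882
  (75 − 46.5288)²/46.5288 = 17.4217
  (28 − 41.8525)²/41.8525 = 4.5850
  (27 − 41.6187)²/41.6187 = 5.1349
χ² = 8.6083 + 1.0018 + 4.4040 + 0.0461 + 0.4342 + 0.1882 + 17.4217 + 4.5850 + 5.1349 = 41.82

41.82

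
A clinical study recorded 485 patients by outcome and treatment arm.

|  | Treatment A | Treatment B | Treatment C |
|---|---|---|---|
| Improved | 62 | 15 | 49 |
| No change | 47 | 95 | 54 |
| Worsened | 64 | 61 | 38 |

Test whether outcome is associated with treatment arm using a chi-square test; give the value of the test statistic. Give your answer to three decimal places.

Row totals: 126, 196, 163. Column totals: 173, 171, 141. Grand total N = 485.
Expected counts (row total × column total / N):
  Improved, Treatment A: 126×173/485 = 44.9443
  Improved, Treatment B: 126×171/485 = 44.4247
  Improved, Treatment C: 126×141/485 = 36.6309
  No change, Treatment A: 196×173/485 = 69.9134
  No change, Treatment B: 196×171/485 = 69.1052
  No change, Treatment C: 196×141/485 = 56.9814
  Worsened, Treatment A: 163×173/485 = 58.1423
  Worsened, Treatment B: 163×171/485 = 57.4701
  Worsened, Treatment C: 163×141/485 = 47.3876
Contributions (O − E)²/E:
  (62 − 44.9443)²/44.9443 = 6.4724
  (15 − 44.4247)²/44.4247 = 19.4895
  (49 − 36.6309)²/36.6309 = 4.1767
  (47 − 69.9134)²/69.9134 = 7.5096
  (95 − 69.1052)²/69.1052 = 9.7032
  (54 − 56.9814)²/56.9814 = 0.1560
  (64 − 58.1423)²/58.1423 = 0.5901
  (61 − 57.4701)²/57.4701 = 0.2168
  (38 − 47.3876)²/47.3876 = 1.8597
χ² = 6.4724 + 19.4895 + 4.1767 + 7.5096 + 9.7032 + 0.1560 + 0.5901 + 0.2168 + 1.8597 = 50.174

50.174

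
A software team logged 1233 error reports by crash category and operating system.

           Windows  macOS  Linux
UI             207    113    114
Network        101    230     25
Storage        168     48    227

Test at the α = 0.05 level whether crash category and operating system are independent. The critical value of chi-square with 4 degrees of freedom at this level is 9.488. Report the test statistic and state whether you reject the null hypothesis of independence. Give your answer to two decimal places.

Row totals: 434, 356, 443. Column totals: 476, 391, 366. Grand total N = 1233.
Expected counts (row total × column total / N):
  UI, Windows: 434×476/1233 = 167.546
  UI, macOS: 434×391/1233 = 137.627
  UI, Linux: 434×366/1233 = 128.827
  Network, Windows: 356×476/1233 = 137.434
  Network, macOS: 356×391/1233 = 112.892
  Network, Linux: 356×366/1233 = 105.674
  Storage, Windows: 443×476/1233 = 171.020
  Storage, macOS: 443×391/1233 = 140.481
  Storage, Linux: 443×366/1233 = 131.499
Contributions (O − E)²/E:
  (207 − 167.546)²/167.546 = 9.2907
  (113 − 137.627)²/137.627 = 4.4068
  (114 − 128.827)²/128.827 = 1.7065
  (101 − 137.434)²/137.434 = 9.6587
  (230 − 112.892)²/112.892 = 121.4814
  (25 − 105.674)²/105.674 = 61.5884
  (168 − 171.020)²/171.020 = 0.0533
  (48 − 140.481)²/140.481 = 60.8818
  (227 − 131.499)²/131.499 = 69.3575
χ² = 9.2907 + 4.4068 + 1.7065 + 9.6587 + 121.4814 + 61.5884 + 0.0533 + 60.8818 + 69.3575 = 338.43
df = (3−1)(3−1) = 4. Since 338.43 > 9.488, reject the null hypothesis of independence at α = 0.05.

338.43; reject H₀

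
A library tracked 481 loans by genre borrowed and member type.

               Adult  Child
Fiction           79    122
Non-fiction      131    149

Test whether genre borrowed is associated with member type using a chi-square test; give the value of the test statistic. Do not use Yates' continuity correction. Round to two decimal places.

Row totals: 201, 280. Column totals: 210, 271. Grand total N = 481.
Expected counts (row total × column total / N):
  Fiction, Adult: 201×210/481 = 87.755
  Fiction, Child: 201×271/481 = 113.245
  Non-fiction, Adult: 280×210/481 = 122.245
  Non-fiction, Child: 280×271/481 = 157.755
Contributions (O − E)²/E:
  (79 − 87.755)²/87.755 = 0.8735
  (122 − 113.245)²/113.245 = 0.6769
  (131 − 122.245)²/122.245 = 0.6270
  (149 − 157.755)²/157.755 = 0.4859
χ² = 0.8735 + 0.6769 + 0.6270 + 0.4859 = 2.66

2.66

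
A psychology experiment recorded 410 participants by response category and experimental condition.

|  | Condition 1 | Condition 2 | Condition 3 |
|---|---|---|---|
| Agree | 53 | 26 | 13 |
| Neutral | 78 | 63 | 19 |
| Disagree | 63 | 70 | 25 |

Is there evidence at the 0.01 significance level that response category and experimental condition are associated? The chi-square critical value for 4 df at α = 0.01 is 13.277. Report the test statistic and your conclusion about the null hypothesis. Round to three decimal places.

8.757; fail to reject H₀

Row totals: 92, 160, 158. Column totals: 194, 159, 57. Grand total N = 410.
Expected counts (row total × column total / N):
  Agree, Condition 1: 92×194/410 = 43.5317
  Agree, Condition 2: 92×159/410 = 35.6780
  Agree, Condition 3: 92×57/410 = 12.7902
  Neutral, Condition 1: 160×194/410 = 75.7073
  Neutral, Condition 2: 160×159/410 = 62.0488
  Neutral, Condition 3: 160×57/410 = 22.2439
  Disagree, Condition 1: 158×194/410 = 74.7610
  Disagree, Condition 2: 158×159/410 = 61.2732
  Disagree, Condition 3: 158×57/410 = 21.9659
Contributions (O − E)²/E:
  (53 − 43.5317)²/43.5317 = 2.0594
  (26 − 35.6780)²/35.6780 = 2.6253
  (13 − 12.7902)²/12.7902 = 0.0034
  (78 − 75.7073)²/75.7073 = 0.0694
  (63 − 62.0488)²/62.0488 = 0.0146
  (19 − 22.2439)²/22.2439 = 0.4731
  (63 − 74.7610)²/74.7610 = 1.8502
  (70 − 61.2732)²/61.2732 = 1.2429
  (25 − 21.9659)²/21.9659 = 0.4191
χ² = 2.0594 + 2.6253 + 0.0034 + 0.0694 + 0.0146 + 0.4731 + 1.8502 + 1.2429 + 0.4191 = 8.757
df = (3−1)(3−1) = 4. Since 8.757 < 13.277, fail to reject the null hypothesis of independence at α = 0.01.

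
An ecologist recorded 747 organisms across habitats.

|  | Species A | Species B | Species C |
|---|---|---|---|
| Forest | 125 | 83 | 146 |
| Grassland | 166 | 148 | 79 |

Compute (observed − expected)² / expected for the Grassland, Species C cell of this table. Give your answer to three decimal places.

Row total (Grassland) = 393; column total (Species C) = 225; N = 747.
Expected count E = 393 × 225 / 747 = 118.3735.
Contribution = (O − E)²/E = (79 − 118.3735)² / 118.3735 = 13.096.

13.096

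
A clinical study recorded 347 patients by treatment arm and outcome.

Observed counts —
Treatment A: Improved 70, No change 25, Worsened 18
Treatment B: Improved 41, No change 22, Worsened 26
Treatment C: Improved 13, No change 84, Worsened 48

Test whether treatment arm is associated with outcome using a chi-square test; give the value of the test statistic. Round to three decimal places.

87.811

Row totals: 113, 89, 145. Column totals: 124, 131, 92. Grand total N = 347.
Expected counts (row total × column total / N):
  Treatment A, Improved: 113×124/347 = 40.38040
  Treatment A, No change: 113×131/347 = 42.65994
  Treatment A, Worsened: 113×92/347 = 29.95965
  Treatment B, Improved: 89×124/347 = 31.80403
  Treatment B, No change: 89×131/347 = 33.59942
  Treatment B, Worsened: 89×92/347 = 23.59654
  Treatment C, Improved: 145×124/347 = 51.81556
  Treatment C, No change: 145×131/347 = 54.74063
  Treatment C, Worsened: 145×92/347 = 38.44380
Contributions (O − E)²/E:
  (70 − 40.38040)²/40.38040 = 21.7264
  (25 − 42.65994)²/42.65994 = 7.3107
  (18 − 29.95965)²/29.95965 = 4.7742
  (41 − 31.80403)²/31.80403 = 2.6590
  (22 − 33.59942)²/33.59942 = 4.0044
  (26 − 23.59654)²/23.59654 = 0.2448
  (13 − 51.81556)²/51.81556 = 29.0771
  (84 − 54.74063)²/54.74063 = 15.6394
  (48 − 38.44380)²/38.44380 = 2.3754
χ² = 21.7264 + 7.3107 + 4.7742 + 2.6590 + 4.0044 + 0.2448 + 29.0771 + 15.6394 + 2.3754 = 87.811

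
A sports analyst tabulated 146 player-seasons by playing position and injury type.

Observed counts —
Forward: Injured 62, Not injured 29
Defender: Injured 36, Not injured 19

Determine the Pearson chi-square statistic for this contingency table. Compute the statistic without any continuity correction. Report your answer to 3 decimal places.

0.111

Row totals: 91, 55. Column totals: 98, 48. Grand total N = 146.
Expected counts (row total × column total / N):
  Forward, Injured: 91×98/146 = 61.0822
  Forward, Not injured: 91×48/146 = 29.9178
  Defender, Injured: 55×98/146 = 36.9178
  Defender, Not injured: 55×48/146 = 18.0822
Contributions (O − E)²/E:
  (62 − 61.0822)²/61.0822 = 0.0138
  (29 − 29.9178)²/29.9178 = 0.0282
  (36 − 36.9178)²/36.9178 = 0.0228
  (19 − 18.0822)²/18.0822 = 0.0466
χ² = 0.0138 + 0.0282 + 0.0228 + 0.0466 = 0.111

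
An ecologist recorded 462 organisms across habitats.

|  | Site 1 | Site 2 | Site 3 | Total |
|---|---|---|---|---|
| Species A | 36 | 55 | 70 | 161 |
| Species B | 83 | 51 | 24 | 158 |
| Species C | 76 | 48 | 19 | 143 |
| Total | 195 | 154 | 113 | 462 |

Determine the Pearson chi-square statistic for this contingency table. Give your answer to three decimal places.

Grand total N = 462.
Expected counts (row total × column total / N):
  Species A, Site 1: 161×195/462 = 67.95455
  Species A, Site 2: 161×154/462 = 53.66667
  Species A, Site 3: 161×113/462 = 39.37879
  Species B, Site 1: 158×195/462 = 66.68831
  Species B, Site 2: 158×154/462 = 52.66667
  Species B, Site 3: 158×113/462 = 38.64502
  Species C, Site 1: 143×195/462 = 60.35714
  Species C, Site 2: 143×154/462 = 47.66667
  Species C, Site 3: 143×113/462 = 34.97619
Contributions (O − E)²/E:
  (36 − 67.95455)²/67.95455 = 15.0261
  (55 − 53.66667)²/53.66667 = 0.0331
  (70 − 39.37879)²/39.37879 = 23.8113
  (83 − 66.68831)²/66.68831 = 3.9898
  (51 − 52.66667)²/52.66667 = 0.0527
  (24 − 38.64502)²/38.64502 = 5.5499
  (76 − 60.35714)²/60.35714 = 4.0542
  (48 − 47.66667)²/47.66667 = 0.0023
  (19 − 34.97619)²/34.97619 = 7.2975
χ² = 15.0261 + 0.0331 + 23.8113 + 3.9898 + 0.0527 + 5.5499 + 4.0542 + 0.0023 + 7.2975 = 59.817

59.817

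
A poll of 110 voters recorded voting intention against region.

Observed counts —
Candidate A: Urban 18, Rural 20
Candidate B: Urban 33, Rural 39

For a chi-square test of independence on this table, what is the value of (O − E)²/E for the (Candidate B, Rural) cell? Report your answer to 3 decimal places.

0.004

Row total (Candidate B) = 72; column total (Rural) = 59; N = 110.
Expected count E = 72 × 59 / 110 = 38.6182.
Contribution = (O − E)²/E = (39 − 38.6182)² / 38.6182 = 0.004.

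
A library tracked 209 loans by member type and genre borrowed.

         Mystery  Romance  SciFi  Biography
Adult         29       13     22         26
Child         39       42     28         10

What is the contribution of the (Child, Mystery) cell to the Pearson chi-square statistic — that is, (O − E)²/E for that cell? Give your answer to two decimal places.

Row total (Child) = 119; column total (Mystery) = 68; N = 209.
Expected count E = 119 × 68 / 209 = 38.718.
Contribution = (O − E)²/E = (39 − 38.718)² / 38.718 = 0.00.

0.00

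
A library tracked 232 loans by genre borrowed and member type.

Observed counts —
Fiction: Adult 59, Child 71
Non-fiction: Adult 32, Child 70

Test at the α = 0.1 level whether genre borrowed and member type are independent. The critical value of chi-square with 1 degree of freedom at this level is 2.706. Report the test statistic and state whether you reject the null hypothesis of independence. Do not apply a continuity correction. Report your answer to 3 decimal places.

Row totals: 130, 102. Column totals: 91, 141. Grand total N = 232.
Expected counts (row total × column total / N):
  Fiction, Adult: 130×91/232 = 50.9914
  Fiction, Child: 130×141/232 = 79.0086
  Non-fiction, Adult: 102×91/232 = 40.0086
  Non-fiction, Child: 102×141/232 = 61.9914
Contributions (O − E)²/E:
  (59 − 50.9914)²/50.9914 = 1.2578
  (71 − 79.0086)²/79.0086 = 0.8118
  (32 − 40.0086)²/40.0086 = 1.6031
  (70 − 61.9914)²/61.9914 = 1.0346
χ² = 1.2578 + 0.8118 + 1.6031 + 1.0346 = 4.707
df = (2−1)(2−1) = 1. Since 4.707 > 2.706, reject the null hypothesis of independence at α = 0.1.

4.707; reject H₀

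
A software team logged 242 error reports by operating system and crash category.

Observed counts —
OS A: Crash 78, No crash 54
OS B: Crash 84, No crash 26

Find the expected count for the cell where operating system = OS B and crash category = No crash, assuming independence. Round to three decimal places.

36.364

Row total (OS B) = 110; column total (No crash) = 80; grand total N = 242.
Expected count = (row total × column total) / N = 110 × 80 / 242 = 36.364.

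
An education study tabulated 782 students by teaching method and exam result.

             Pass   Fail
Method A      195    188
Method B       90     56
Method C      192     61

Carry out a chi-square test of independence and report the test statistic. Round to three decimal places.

39.979

Row totals: 383, 146, 253. Column totals: 477, 305. Grand total N = 782.
Expected counts (row total × column total / N):
  Method A, Pass: 383×477/782 = 233.6202
  Method A, Fail: 383×305/782 = 149.3798
  Method B, Pass: 146×477/782 = 89.0563
  Method B, Fail: 146×305/782 = 56.9437
  Method C, Pass: 253×477/782 = 154.3235
  Method C, Fail: 253×305/782 = 98.6765
Contributions (O − E)²/E:
  (195 − 233.6202)²/233.6202 = 6.3844
  (188 − 149.3798)²/149.3798 = 9.9847
  (90 − 89.0563)²/89.0563 = 0.0100
  (56 − 56.9437)²/56.9437 = 0.0156
  (192 − 154.3235)²/154.3235 = 9.1983
  (61 − 98.6765)²/98.6765 = 14.3856
χ² = 6.3844 + 9.9847 + 0.0100 + 0.0156 + 9.1983 + 14.3856 = 39.979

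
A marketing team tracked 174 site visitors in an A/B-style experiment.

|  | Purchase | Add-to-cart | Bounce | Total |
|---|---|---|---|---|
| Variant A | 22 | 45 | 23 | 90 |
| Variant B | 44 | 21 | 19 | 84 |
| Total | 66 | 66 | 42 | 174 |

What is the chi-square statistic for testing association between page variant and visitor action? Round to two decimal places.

16.25

Grand total N = 174.
Expected counts (row total × column total / N):
  Variant A, Purchase: 90×66/174 = 34.138
  Variant A, Add-to-cart: 90×66/174 = 34.138
  Variant A, Bounce: 90×42/174 = 21.724
  Variant B, Purchase: 84×66/174 = 31.862
  Variant B, Add-to-cart: 84×66/174 = 31.862
  Variant B, Bounce: 84×42/174 = 20.276
Contributions (O − E)²/E:
  (22 − 34.138)²/34.138 = 4.3157
  (45 − 34.138)²/34.138 = 3.4561
  (23 − 21.724)²/21.724 = 0.0749
  (44 − 31.862)²/31.862 = 4.6240
  (21 − 31.862)²/31.862 = 3.7029
  (19 − 20.276)²/20.276 = 0.0803
χ² = 4.3157 + 3.4561 + 0.0749 + 4.6240 + 3.7029 + 0.0803 = 16.25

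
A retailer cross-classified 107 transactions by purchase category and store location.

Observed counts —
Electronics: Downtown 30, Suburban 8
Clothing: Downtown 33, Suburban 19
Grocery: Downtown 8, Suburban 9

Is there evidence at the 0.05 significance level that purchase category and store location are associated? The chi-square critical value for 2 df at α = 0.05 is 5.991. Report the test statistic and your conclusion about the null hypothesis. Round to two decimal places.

Row totals: 38, 52, 17. Column totals: 71, 36. Grand total N = 107.
Expected counts (row total × column total / N):
  Electronics, Downtown: 38×71/107 = 25.215
  Electronics, Suburban: 38×36/107 = 12.785
  Clothing, Downtown: 52×71/107 = 34.505
  Clothing, Suburban: 52×36/107 = 17.495
  Grocery, Downtown: 17×71/107 = 11.280
  Grocery, Suburban: 17×36/107 = 5.720
Contributions (O − E)²/E:
  (30 − 25.215)²/25.215 = 0.9080
  (8 − 12.785)²/12.785 = 1.7909
  (33 − 34.505)²/34.505 = 0.0656
  (19 − 17.495)²/17.495 = 0.1295
  (8 − 11.280)²/11.280 = 0.9538
  (9 − 5.720)²/5.720 = 1.8808
χ² = 0.9080 + 1.7909 + 0.0656 + 0.1295 + 0.9538 + 1.8808 = 5.73
df = (3−1)(2−1) = 2. Since 5.73 < 5.991, fail to reject the null hypothesis of independence at α = 0.05.

5.73; fail to reject H₀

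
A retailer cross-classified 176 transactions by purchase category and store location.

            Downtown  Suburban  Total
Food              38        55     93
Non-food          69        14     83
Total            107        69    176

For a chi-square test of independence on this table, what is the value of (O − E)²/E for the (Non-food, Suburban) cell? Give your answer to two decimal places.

Row total (Non-food) = 83; column total (Suburban) = 69; N = 176.
Expected count E = 83 × 69 / 176 = 32.540.
Contribution = (O − E)²/E = (14 − 32.540)² / 32.540 = 10.56.

10.56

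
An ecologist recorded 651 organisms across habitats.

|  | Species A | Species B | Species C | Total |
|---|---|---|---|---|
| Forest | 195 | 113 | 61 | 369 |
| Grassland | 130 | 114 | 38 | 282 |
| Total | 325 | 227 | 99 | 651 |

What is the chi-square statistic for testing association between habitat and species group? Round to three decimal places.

6.843

Grand total N = 651.
Expected counts (row total × column total / N):
  Forest, Species A: 369×325/651 = 184.2166
  Forest, Species B: 369×227/651 = 128.6682
  Forest, Species C: 369×99/651 = 56.1152
  Grassland, Species A: 282×325/651 = 140.7834
  Grassland, Species B: 282×227/651 = 98.3318
  Grassland, Species C: 282×99/651 = 42.8848
Contributions (O − E)²/E:
  (195 − 184.2166)²/184.2166 = 0.6312
  (113 − 128.6682)²/128.6682 = 1.9079
  (61 − 56.1152)²/56.1152 = 0.4252
  (130 − 140.7834)²/140.7834 = 0.8260
  (114 − 98.3318)²/98.3318 = 2.4966
  (38 − 42.8848)²/42.8848 = 0.5564
χ² = 0.6312 + 1.9079 + 0.4252 + 0.8260 + 2.4966 + 0.5564 = 6.843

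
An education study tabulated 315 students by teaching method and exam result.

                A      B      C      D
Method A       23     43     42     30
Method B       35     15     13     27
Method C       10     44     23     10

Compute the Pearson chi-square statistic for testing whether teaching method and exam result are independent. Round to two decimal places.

46.86

Row totals: 138, 90, 87. Column totals: 68, 102, 78, 67. Grand total N = 315.
Expected counts (row total × column total / N):
  Method A, A: 138×68/315 = 29.790
  Method A, B: 138×102/315 = 44.686
  Method A, C: 138×78/315 = 34.171
  Method A, D: 138×67/315 = 29.352
  Method B, A: 90×68/315 = 19.429
  Method B, B: 90×102/315 = 29.143
  Method B, C: 90×78/315 = 22.286
  Method B, D: 90×67/315 = 19.143
  Method C, A: 87×68/315 = 18.781
  Method C, B: 87×102/315 = 28.171
  Method C, C: 87×78/315 = 21.543
  Method C, D: 87×67/315 = 18.505
Contributions (O − E)²/E:
  (23 − 29.790)²/29.790 = 1.5476
  (43 − 44.686)²/44.686 = 0.0636
  (42 − 34.171)²/34.171 = 1.7937
  (30 − 29.352)²/29.352 = 0.0143
  (35 − 19.429)²/19.429 = 12.4791
  (15 − 29.143)²/29.143 = 6.8636
  (13 − 22.286)²/22.286 = 3.8692
  (27 − 19.143)²/19.143 = 3.2248
  (10 − 18.781)²/18.781 = 4.1055
  (44 − 28.171)²/28.171 = 8.8942
  (23 − 21.543)²/21.543 = 0.0985
  (10 − 18.505)²/18.505 = 3.9089
χ² = 1.5476 + 0.0636 + 1.7937 + 0.0143 + 12.4791 + 6.8636 + 3.8692 + 3.2248 + 4.1055 + 8.8942 + 0.0985 + 3.9089 = 46.86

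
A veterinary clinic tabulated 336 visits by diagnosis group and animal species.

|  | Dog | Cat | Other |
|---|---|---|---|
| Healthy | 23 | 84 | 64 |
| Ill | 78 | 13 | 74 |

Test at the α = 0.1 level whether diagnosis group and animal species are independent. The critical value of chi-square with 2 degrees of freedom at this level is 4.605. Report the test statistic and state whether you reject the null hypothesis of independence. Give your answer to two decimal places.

Row totals: 171, 165. Column totals: 101, 97, 138. Grand total N = 336.
Expected counts (row total × column total / N):
  Healthy, Dog: 171×101/336 = 51.402
  Healthy, Cat: 171×97/336 = 49.366
  Healthy, Other: 171×138/336 = 70.232
  Ill, Dog: 165×101/336 = 49.598
  Ill, Cat: 165×97/336 = 47.634
  Ill, Other: 165×138/336 = 67.768
Contributions (O − E)²/E:
  (23 − 51.402)²/51.402 = 15.6934
  (84 − 49.366)²/49.366 = 24.2984
  (64 − 70.232)²/70.232 = 0.5530
  (78 − 49.598)²/49.598 = 16.2642
  (13 − 47.634)²/47.634 = 25.1819
  (74 − 67.768)²/67.768 = 0.5731
χ² = 15.6934 + 24.2984 + 0.5530 + 16.2642 + 25.1819 + 0.5731 = 82.56
df = (2−1)(3−1) = 2. Since 82.56 > 4.605, reject the null hypothesis of independence at α = 0.1.

82.56; reject H₀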